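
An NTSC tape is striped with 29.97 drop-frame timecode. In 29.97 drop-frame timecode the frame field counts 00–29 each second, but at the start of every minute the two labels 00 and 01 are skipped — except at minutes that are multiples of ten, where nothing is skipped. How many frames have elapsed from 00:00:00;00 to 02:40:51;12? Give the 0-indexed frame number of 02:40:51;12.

289254

As if non-drop at 30 labels/s: (2 × 3600 + 40 × 60 + 51) × 30 + 12 = 289542.
Minute boundaries passed: 160; those not divisible by 10: 160 − 16 = 144; dropped labels = 2 × 144 = 288.
Actual frame index = 289542 − 288 = 289254.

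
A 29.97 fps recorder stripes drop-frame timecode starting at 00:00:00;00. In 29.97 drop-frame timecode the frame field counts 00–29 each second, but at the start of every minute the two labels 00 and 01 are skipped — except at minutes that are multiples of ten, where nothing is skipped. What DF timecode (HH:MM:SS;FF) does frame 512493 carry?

04:45:00;07

Ten DF minutes hold 17982 frames, so frame 512493 lies in block 28 (frames 503496–521477) with 8997 frames into that block.
The block's first minute is 1800 frames and the rest 1798 each; 8997 frames reaches minute 5, so 28 × 18 + 5 × 2 = 514 labels have been skipped so far.
Adding those back, label number 512493 + 514 = 513007 at 30 labels/s is 17100 s + 7 f = 4 h 45 min 0 s frame 7, i.e. 04:45:00;07.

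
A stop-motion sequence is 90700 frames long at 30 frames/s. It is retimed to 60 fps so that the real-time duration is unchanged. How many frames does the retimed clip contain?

Target frames = source frames × (target rate / source rate) = 90700 × (60)/(30) = 90700 × 2 = 181400.

181400 frames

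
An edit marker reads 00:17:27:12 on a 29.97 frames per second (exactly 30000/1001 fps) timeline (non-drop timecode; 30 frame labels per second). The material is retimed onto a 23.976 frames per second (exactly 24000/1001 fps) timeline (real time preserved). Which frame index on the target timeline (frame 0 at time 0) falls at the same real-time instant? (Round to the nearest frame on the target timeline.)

Source frame index: (0×3600 + 17×60 + 27) × 30 + 12 = 31422.
Real time: 31422 / (30000/1001) = 5242237/5000 s.
Target frame: (5242237/5000) × (24000/1001) = 125688/5 ≈ 25137.600 → 25138.

frame 25138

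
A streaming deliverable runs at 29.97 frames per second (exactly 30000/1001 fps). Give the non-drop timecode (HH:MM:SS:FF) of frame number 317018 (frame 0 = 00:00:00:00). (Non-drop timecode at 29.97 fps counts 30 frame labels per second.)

317018 ÷ 30 = 10567 full seconds, remainder 8 frames.
10567 s = 2 h 56 min 7 s.
Timecode: 02:56:07:08.

02:56:07:08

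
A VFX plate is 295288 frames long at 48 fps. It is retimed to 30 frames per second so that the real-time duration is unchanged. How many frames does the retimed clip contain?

Target frames = source frames × (target rate / source rate) = 295288 × (30)/(48) = 295288 × 5/8 = 184555.

184555 frames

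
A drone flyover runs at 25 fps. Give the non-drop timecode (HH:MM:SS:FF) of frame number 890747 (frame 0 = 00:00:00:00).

09:53:49:22

890747 ÷ 25 = 35629 full seconds, remainder 22 frames.
35629 s = 9 h 53 min 49 s.
Timecode: 09:53:49:22.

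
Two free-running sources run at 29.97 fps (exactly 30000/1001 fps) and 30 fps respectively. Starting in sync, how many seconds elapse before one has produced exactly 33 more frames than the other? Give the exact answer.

1101.1 seconds

The gap grows by |30 − 30000/1001| = 30/1001 frames per second.
Time for a 33-frame gap: 33 ÷ (30/1001) = 1101.1 s.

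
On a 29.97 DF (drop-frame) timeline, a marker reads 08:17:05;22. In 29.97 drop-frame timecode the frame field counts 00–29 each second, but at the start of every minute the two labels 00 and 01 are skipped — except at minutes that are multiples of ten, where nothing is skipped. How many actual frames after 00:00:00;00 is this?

893876

As if non-drop at 30 labels/s: (8 × 3600 + 17 × 60 + 5) × 30 + 22 = 894772.
Minute boundaries passed: 497; those not divisible by 10: 497 − 49 = 448; dropped labels = 2 × 448 = 896.
Actual frame index = 894772 − 896 = 893876.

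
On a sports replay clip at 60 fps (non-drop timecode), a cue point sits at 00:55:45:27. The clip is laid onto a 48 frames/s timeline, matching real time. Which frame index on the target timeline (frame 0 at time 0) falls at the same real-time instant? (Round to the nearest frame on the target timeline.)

Source frame index: (0×3600 + 55×60 + 45) × 60 + 27 = 200727.
Real time: 200727 / (60) = 66909/20 s.
Target frame: (66909/20) × (48) = 802908/5 ≈ 160581.600 → 160582.

frame 160582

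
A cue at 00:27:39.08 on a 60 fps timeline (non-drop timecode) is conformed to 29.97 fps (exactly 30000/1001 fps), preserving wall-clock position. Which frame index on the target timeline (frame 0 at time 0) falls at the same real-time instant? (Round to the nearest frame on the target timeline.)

Source frame index: (0×3600 + 27×60 + 39) × 60 + 8 = 99548.
Real time: 99548 / (60) = 24887/15 s.
Target frame: (24887/15) × (30000/1001) = 49774000/1001 ≈ 49724.276 → 49724.

frame 49724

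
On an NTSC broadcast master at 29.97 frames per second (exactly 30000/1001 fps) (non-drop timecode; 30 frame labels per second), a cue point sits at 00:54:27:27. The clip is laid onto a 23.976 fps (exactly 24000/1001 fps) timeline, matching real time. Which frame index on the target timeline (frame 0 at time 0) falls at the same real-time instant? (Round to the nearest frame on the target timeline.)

Source frame index: (0×3600 + 54×60 + 27) × 30 + 27 = 98037.
Real time: 98037 / (30000/1001) = 32711679/10000 s.
Target frame: (32711679/10000) × (24000/1001) = 392148/5 ≈ 78429.600 → 78430.

frame 78430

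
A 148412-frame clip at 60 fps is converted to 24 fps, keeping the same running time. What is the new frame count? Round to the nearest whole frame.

59365 frames

Frames at target rate = 148412 × (24) / (60) = 296824/5 ≈ 59364.800.
Nearest whole frame: 59365.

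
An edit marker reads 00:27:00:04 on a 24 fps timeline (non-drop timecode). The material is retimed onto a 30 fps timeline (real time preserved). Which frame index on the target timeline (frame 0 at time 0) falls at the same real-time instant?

Source frame index: (0×3600 + 27×60 + 0) × 24 + 4 = 38884.
Real time: 38884 / (24) = 9721/6 s.
Target frame: (9721/6) × (30) = 48605.

frame 48605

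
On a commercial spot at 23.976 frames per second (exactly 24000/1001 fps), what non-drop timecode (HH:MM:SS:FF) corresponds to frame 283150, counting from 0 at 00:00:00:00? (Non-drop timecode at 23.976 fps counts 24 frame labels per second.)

03:16:37:22

283150 ÷ 24 = 11797 full seconds, remainder 22 frames.
11797 s = 3 h 16 min 37 s.
Timecode: 03:16:37:22.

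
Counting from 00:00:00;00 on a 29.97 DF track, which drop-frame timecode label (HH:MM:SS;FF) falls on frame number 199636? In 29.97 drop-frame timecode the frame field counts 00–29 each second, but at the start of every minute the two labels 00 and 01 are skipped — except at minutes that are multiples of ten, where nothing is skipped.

01:51:01;06

Ten DF minutes hold 17982 frames, so frame 199636 lies in block 11 (frames 197802–215783) with 1834 frames into that block.
The block's first minute is 1800 frames and the rest 1798 each; 1834 frames reaches minute 1, so 11 × 18 + 1 × 2 = 200 labels have been skipped so far.
Adding those back, label number 199636 + 200 = 199836 at 30 labels/s is 6661 s + 6 f = 1 h 51 min 1 s frame 6, i.e. 01:51:01;06.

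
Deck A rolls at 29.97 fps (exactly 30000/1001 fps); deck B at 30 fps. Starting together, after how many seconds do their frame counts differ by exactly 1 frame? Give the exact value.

The gap grows by |30 − 30000/1001| = 30/1001 frames per second.
Time for a 1-frame gap: 1 ÷ (30/1001) = 1001/30 s.

1001/30 seconds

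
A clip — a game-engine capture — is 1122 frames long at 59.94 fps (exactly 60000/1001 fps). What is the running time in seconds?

Running time = 1122 / (60000/1001) = 18.7187 s.

18.7187 seconds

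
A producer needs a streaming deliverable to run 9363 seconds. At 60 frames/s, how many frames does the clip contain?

561780 frames

Frames = 9363 × 60 = 561780.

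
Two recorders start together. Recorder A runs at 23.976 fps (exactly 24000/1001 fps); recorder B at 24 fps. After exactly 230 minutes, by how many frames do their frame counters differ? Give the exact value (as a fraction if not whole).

230 min = 13800 s.
A emits 24000/1001 × 13800 = 331200000/1001 frames; B emits 24 × 13800 = 331200.
Difference = 331200/1001 frames (≈ 330.8691); B is ahead of A.

331200/1001 frames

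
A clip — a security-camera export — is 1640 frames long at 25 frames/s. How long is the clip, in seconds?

Running time = 1640 / (25) = 65.6 s.

65.6 seconds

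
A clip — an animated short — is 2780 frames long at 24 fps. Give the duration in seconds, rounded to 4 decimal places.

Running time = 2780 × 1/24 = 695/6 s ≈ 115.8333 s.

115.8333 seconds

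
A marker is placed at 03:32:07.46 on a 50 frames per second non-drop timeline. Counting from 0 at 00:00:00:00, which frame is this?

Total seconds to the label: (3 × 3600 + 32 × 60 + 7) = 12727.
Frame index = 12727 × 50 + 46 = 636396.

636396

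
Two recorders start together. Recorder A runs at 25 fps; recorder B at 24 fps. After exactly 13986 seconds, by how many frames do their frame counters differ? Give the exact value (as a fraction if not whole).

13986 frames

A emits 25 × 13986 = 349650 frames; B emits 24 × 13986 = 335664.
Difference = 13986 frames; B is behind A.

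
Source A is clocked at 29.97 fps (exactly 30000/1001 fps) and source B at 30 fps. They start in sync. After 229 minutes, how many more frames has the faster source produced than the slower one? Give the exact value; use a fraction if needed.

412200/1001 frames

229 min = 13740 s.
A emits 30000/1001 × 13740 = 412200000/1001 frames; B emits 30 × 13740 = 412200.
Difference = 412200/1001 frames (≈ 411.7882); B is ahead of A.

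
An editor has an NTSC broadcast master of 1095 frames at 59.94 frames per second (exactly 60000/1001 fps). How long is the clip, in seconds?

Running time = 1095 / (60000/1001) = 18.26825 s.

18.26825 seconds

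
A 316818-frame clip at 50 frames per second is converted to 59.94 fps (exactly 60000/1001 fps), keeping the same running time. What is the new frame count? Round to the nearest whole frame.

379802 frames

Frames at target rate = 316818 × (60000/1001) / (50) = 380181600/1001 ≈ 379801.798.
Nearest whole frame: 379802.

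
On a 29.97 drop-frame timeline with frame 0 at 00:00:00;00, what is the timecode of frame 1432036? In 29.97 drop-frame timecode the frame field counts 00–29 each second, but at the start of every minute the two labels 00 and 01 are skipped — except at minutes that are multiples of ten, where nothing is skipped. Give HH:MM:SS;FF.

Each 10-minute DF block holds 10 × 60 × 30 − 9 × 2 = 17982 frames. 1432036 ÷ 17982 → 79 full blocks, remainder 11458.
Within the partial block the first minute is 1800 frames and each further minute 1798, so 6 further minute boundaries passed. Total skipped labels = 18 × 79 + 2 × 6 = 1434.
Non-drop label index = 1432036 + 1434 = 1433470; at 30 labels/s that is 13:16:22:10, i.e. DF 13:16:22;10.

13:16:22;10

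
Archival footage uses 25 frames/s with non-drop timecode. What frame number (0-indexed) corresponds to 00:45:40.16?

Total seconds to the label: (0 × 3600 + 45 × 60 + 40) = 2740.
Frame index = 2740 × 25 + 16 = 68516.

frame 68516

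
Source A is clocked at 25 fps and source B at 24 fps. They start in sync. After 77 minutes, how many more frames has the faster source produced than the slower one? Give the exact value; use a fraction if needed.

77 min = 4620 s.
A emits 25 × 4620 = 115500 frames; B emits 24 × 4620 = 110880.
Difference = 4620 frames; B is behind A.

4620 frames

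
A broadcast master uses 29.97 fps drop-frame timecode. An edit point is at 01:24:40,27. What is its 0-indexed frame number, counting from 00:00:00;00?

152275

Complete 10-minute blocks: 8, each 17982 frames → 143856.
Remaining 4 whole minutes in the current block: 1800 + 3 × 1798 = 7194 frames.
Within the current minute: 40 × 30 + 27 − 2 = 1225 (labels ;00/;01 skipped at this minute). Total = 143856 + 7194 + 1225 = 152275.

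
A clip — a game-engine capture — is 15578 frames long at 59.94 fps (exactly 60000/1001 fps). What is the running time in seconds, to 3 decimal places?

259.893 seconds

Running time = 15578 × 1001/60000 = 7796789/30000 s ≈ 259.893 s.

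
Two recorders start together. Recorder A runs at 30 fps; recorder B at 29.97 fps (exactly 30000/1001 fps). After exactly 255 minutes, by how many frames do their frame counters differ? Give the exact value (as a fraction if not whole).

459000/1001 frames

255 min = 15300 s.
A emits 30 × 15300 = 459000 frames; B emits 30000/1001 × 15300 = 459000000/1001.
Difference = 459000/1001 frames (≈ 458.5415); B is behind A.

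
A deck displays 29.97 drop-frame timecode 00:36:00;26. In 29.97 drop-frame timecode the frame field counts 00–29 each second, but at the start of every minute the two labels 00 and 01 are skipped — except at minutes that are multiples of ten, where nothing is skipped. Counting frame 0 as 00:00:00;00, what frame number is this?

64760

As if non-drop at 30 labels/s: (0 × 3600 + 36 × 60 + 0) × 30 + 26 = 64826.
Minute boundaries passed: 36; those not divisible by 10: 36 − 3 = 33; dropped labels = 2 × 33 = 66.
Actual frame index = 64826 − 66 = 64760.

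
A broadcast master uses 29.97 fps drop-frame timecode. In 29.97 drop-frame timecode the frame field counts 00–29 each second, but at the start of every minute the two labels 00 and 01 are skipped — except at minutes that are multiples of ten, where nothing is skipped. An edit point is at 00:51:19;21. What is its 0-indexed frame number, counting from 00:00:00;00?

Complete 10-minute blocks: 5, each 17982 frames → 89910.
Remaining 1 whole minute in the current block: 1800 + 0 × 1798 = 1800 frames.
Within the current minute: 19 × 30 + 21 − 2 = 589 (labels ;00/;01 skipped at this minute). Total = 89910 + 1800 + 589 = 92299.

92299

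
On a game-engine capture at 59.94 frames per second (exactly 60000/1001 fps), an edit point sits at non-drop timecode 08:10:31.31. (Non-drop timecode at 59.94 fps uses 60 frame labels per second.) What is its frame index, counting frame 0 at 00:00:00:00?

1765891

Total seconds to the label: (8 × 3600 + 10 × 60 + 31) = 29431.
Frame index = 29431 × 60 + 31 = 1765891.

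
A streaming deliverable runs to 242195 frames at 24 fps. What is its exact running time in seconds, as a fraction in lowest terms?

Running time = 242195 ÷ (24) = 242195 × 1/24 = 242195/24 s.

242195/24 seconds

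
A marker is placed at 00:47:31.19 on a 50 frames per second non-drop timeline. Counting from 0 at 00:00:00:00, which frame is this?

frame 142569

Total seconds to the label: (0 × 3600 + 47 × 60 + 31) = 2851.
Frame index = 2851 × 50 + 19 = 142569.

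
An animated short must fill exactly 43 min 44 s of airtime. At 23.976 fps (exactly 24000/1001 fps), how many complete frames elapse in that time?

62913 frames

43 min 44 s = 2624 s.
Frames = 2624 × 24000/1001 = 62976000/1001 ≈ 62913.0869.
Complete frames: 62913.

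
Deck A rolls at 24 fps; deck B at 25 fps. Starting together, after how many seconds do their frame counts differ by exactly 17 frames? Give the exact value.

The gap grows by |25 − 24| = 1 frame per second.
Time for a 17-frame gap: 17 ÷ (1) = 17 s.

17 seconds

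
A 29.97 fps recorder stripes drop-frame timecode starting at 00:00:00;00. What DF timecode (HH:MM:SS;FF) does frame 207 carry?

Ten DF minutes hold 17982 frames, so frame 207 lies in block 0 (frames 0–17981) with 207 frames into that block.
The block's first minute is 1800 frames and the rest 1798 each; 207 frames reaches minute 0, so 0 × 18 + 0 × 2 = 0 labels have been skipped so far.
Adding those back, label number 207 + 0 = 207 at 30 labels/s is 6 s + 27 f = 0 h 0 min 6 s frame 27, i.e. 00:00:06;27.

00:00:06;27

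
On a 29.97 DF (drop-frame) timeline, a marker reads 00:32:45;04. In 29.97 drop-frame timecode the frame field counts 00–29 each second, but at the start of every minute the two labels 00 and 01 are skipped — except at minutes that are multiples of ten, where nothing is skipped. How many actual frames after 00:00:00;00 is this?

58896

As if non-drop at 30 labels/s: (0 × 3600 + 32 × 60 + 45) × 30 + 4 = 58954.
Minute boundaries passed: 32; those not divisible by 10: 32 − 3 = 29; dropped labels = 2 × 29 = 58.
Actual frame index = 58954 − 58 = 58896.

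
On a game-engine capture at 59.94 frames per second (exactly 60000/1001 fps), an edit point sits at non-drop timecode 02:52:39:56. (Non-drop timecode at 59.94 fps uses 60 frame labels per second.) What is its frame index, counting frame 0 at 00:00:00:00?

frame 621596

Total seconds to the label: (2 × 3600 + 52 × 60 + 39) = 10359.
Frame index = 10359 × 60 + 56 = 621596.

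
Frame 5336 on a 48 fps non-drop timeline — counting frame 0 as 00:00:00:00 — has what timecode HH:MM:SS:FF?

5336 ÷ 48 = 111 full seconds, remainder 8 frames.
111 s = 0 h 1 min 51 s.
Timecode: 00:01:51:08.

00:01:51:08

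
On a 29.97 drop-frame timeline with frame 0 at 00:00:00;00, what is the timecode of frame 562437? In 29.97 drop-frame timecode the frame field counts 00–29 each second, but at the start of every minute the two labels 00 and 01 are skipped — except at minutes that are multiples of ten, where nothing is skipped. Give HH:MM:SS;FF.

05:12:46;19

Ten DF minutes hold 17982 frames, so frame 562437 lies in block 31 (frames 557442–575423) with 4995 frames into that block.
The block's first minute is 1800 frames and the rest 1798 each; 4995 frames reaches minute 2, so 31 × 18 + 2 × 2 = 562 labels have been skipped so far.
Adding those back, label number 562437 + 562 = 562999 at 30 labels/s is 18766 s + 19 f = 5 h 12 min 46 s frame 19, i.e. 05:12:46;19.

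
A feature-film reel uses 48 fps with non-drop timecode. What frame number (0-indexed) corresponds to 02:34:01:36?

Total seconds to the label: (2 × 3600 + 34 × 60 + 1) = 9241.
Frame index = 9241 × 48 + 36 = 443604.

443604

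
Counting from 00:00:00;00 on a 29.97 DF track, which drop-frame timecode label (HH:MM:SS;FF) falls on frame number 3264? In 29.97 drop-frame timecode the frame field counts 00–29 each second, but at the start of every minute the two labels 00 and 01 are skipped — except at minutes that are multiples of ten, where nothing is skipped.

Each 10-minute DF block holds 10 × 60 × 30 − 9 × 2 = 17982 frames. 3264 ÷ 17982 → 0 full blocks, remainder 3264.
Within the partial block the first minute is 1800 frames and each further minute 1798, so 1 further minute boundary passed. Total skipped labels = 18 × 0 + 2 × 1 = 2.
Non-drop label index = 3264 + 2 = 3266; at 30 labels/s that is 00:01:48:26, i.e. DF 00:01:48;26.

00:01:48;26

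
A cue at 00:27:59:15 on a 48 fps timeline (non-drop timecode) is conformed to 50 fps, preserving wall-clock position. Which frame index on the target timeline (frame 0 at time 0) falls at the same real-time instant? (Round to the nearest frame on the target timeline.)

Source frame index: (0×3600 + 27×60 + 59) × 48 + 15 = 80607.
Real time: 80607 / (48) = 26869/16 s.
Target frame: (26869/16) × (50) = 671725/8 ≈ 83965.625 → 83966.

frame 83966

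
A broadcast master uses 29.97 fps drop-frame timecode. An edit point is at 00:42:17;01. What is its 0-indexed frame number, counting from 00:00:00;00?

76035

Complete 10-minute blocks: 4, each 17982 frames → 71928.
Remaining 2 whole minutes in the current block: 1800 + 1 × 1798 = 3598 frames.
Within the current minute: 17 × 30 + 1 − 2 = 509 (labels ;00/;01 skipped at this minute). Total = 71928 + 3598 + 509 = 76035.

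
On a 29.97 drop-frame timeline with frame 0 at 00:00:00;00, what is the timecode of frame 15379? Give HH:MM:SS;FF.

Each 10-minute DF block holds 10 × 60 × 30 − 9 × 2 = 17982 frames. 15379 ÷ 17982 → 0 full blocks, remainder 15379.
Within the partial block the first minute is 1800 frames and each further minute 1798, so 8 further minute boundaries passed. Total skipped labels = 18 × 0 + 2 × 8 = 16.
Non-drop label index = 15379 + 16 = 15395; at 30 labels/s that is 00:08:33:05, i.e. DF 00:08:33;05.

00:08:33;05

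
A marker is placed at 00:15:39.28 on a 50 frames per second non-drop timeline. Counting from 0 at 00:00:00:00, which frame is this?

frame 46978

Total seconds to the label: (0 × 3600 + 15 × 60 + 39) = 939.
Frame index = 939 × 50 + 28 = 46978.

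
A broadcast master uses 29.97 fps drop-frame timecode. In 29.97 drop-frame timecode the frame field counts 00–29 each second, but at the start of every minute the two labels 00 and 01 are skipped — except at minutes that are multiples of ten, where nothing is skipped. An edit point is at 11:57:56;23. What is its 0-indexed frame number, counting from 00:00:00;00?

As if non-drop at 30 labels/s: (11 × 3600 + 57 × 60 + 56) × 30 + 23 = 1292303.
Minute boundaries passed: 717; those not divisible by 10: 717 − 71 = 646; dropped labels = 2 × 646 = 1292.
Actual frame index = 1292303 − 1292 = 1291011.

1291011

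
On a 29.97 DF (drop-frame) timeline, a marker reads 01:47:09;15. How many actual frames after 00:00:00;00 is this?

As if non-drop at 30 labels/s: (1 × 3600 + 47 × 60 + 9) × 30 + 15 = 192885.
Minute boundaries passed: 107; those not divisible by 10: 107 − 10 = 97; dropped labels = 2 × 97 = 194.
Actual frame index = 192885 − 194 = 192691.

192691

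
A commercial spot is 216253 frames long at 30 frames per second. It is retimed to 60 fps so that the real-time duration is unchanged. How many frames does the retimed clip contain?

432506 frames

Target frames = source frames × (target rate / source rate) = 216253 × (60)/(30) = 216253 × 2 = 432506.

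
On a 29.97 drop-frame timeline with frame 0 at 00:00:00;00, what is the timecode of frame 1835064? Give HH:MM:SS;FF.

17:00:30;00

Each 10-minute DF block holds 10 × 60 × 30 − 9 × 2 = 17982 frames. 1835064 ÷ 17982 → 102 full blocks, remainder 900.
Within the partial block the first minute is 1800 frames and each further minute 1798, so 0 further minute boundaries passed. Total skipped labels = 18 × 102 + 2 × 0 = 1836.
Non-drop label index = 1835064 + 1836 = 1836900; at 30 labels/s that is 17:00:30:00, i.e. DF 17:00:30;00.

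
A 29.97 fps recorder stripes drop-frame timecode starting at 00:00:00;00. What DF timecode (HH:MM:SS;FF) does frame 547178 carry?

05:04:17;16

Ten DF minutes hold 17982 frames, so frame 547178 lies in block 30 (frames 539460–557441) with 7718 frames into that block.
The block's first minute is 1800 frames and the rest 1798 each; 7718 frames reaches minute 4, so 30 × 18 + 4 × 2 = 548 labels have been skipped so far.
Adding those back, label number 547178 + 548 = 547726 at 30 labels/s is 18257 s + 16 f = 5 h 4 min 17 s frame 16, i.e. 05:04:17;16.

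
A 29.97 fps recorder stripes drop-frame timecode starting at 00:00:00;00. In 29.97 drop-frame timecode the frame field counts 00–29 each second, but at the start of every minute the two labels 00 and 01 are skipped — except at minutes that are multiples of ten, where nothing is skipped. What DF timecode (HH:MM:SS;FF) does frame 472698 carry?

Ten DF minutes hold 17982 frames, so frame 472698 lies in block 26 (frames 467532–485513) with 5166 frames into that block.
The block's first minute is 1800 frames and the rest 1798 each; 5166 frames reaches minute 2, so 26 × 18 + 2 × 2 = 472 labels have been skipped so far.
Adding those back, label number 472698 + 472 = 473170 at 30 labels/s is 15772 s + 10 f = 4 h 22 min 52 s frame 10, i.e. 04:22:52;10.

04:22:52;10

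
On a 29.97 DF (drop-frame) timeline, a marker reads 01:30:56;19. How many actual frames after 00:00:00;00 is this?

Complete 10-minute blocks: 9, each 17982 frames → 161838.
Remaining 0 whole minutes in the current block: 0 frames.
Within the current minute: 56 × 30 + 19 = 1699. Total = 161838 + 0 + 1699 = 163537.

163537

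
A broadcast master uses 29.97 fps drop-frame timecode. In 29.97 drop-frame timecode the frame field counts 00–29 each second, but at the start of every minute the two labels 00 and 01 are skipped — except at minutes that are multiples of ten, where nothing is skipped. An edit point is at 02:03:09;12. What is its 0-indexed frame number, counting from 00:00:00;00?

Complete 10-minute blocks: 12, each 17982 frames → 215784.
Remaining 3 whole minutes in the current block: 1800 + 2 × 1798 = 5396 frames.
Within the current minute: 9 × 30 + 12 − 2 = 280 (labels ;00/;01 skipped at this minute). Total = 215784 + 5396 + 280 = 221460.

221460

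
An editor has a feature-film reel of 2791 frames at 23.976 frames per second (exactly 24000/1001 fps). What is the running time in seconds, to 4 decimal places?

116.4080 seconds

Running time = 2791 × 1001/24000 = 2793791/24000 s ≈ 116.4080 s.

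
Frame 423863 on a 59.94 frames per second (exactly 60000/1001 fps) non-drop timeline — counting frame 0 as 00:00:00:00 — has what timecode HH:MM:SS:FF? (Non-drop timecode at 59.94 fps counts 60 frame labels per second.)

423863 ÷ 60 = 7064 full seconds, remainder 23 frames.
7064 s = 1 h 57 min 44 s.
Timecode: 01:57:44:23.

01:57:44:23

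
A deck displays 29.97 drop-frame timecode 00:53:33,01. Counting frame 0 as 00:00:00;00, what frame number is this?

96295

Complete 10-minute blocks: 5, each 17982 frames → 89910.
Remaining 3 whole minutes in the current block: 1800 + 2 × 1798 = 5396 frames.
Within the current minute: 33 × 30 + 1 − 2 = 989 (labels ;00/;01 skipped at this minute). Total = 89910 + 5396 + 989 = 96295.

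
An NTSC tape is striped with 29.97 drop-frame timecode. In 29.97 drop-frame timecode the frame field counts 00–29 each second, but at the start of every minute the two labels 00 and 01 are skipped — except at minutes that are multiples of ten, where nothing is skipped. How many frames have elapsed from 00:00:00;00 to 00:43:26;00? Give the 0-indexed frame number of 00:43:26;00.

As if non-drop at 30 labels/s: (0 × 3600 + 43 × 60 + 26) × 30 + 0 = 78180.
Minute boundaries passed: 43; those not divisible by 10: 43 − 4 = 39; dropped labels = 2 × 39 = 78.
Actual frame index = 78180 − 78 = 78102.

78102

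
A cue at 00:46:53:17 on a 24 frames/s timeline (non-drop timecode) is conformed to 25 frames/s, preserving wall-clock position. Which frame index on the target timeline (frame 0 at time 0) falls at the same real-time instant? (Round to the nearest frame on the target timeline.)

frame 70343

Source frame index: (0×3600 + 46×60 + 53) × 24 + 17 = 67529.
Real time: 67529 / (24) = 67529/24 s.
Target frame: (67529/24) × (25) = 1688225/24 ≈ 70342.708 → 70343.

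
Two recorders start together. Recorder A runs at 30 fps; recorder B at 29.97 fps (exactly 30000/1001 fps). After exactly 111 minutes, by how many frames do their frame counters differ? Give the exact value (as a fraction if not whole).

199800/1001 frames

111 min = 6660 s.
A emits 30 × 6660 = 199800 frames; B emits 30000/1001 × 6660 = 199800000/1001.
Difference = 199800/1001 frames (≈ 199.6004); B is behind A.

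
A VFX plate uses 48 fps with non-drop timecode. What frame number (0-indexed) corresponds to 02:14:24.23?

frame 387095

Total seconds to the label: (2 × 3600 + 14 × 60 + 24) = 8064.
Frame index = 8064 × 48 + 23 = 387095.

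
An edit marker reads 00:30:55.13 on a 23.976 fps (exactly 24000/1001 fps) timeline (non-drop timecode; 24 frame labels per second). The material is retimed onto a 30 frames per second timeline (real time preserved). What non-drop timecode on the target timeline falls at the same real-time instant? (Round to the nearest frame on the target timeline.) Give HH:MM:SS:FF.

Source frame index: (0×3600 + 30×60 + 55) × 24 + 13 = 44533.
Real time: 44533 / (24000/1001) = 44577533/24000 s.
Target frame: (44577533/24000) × (30) = 44577533/800 ≈ 55721.916 → 55722.
At 30 labels/s: frame 55722 → 00:30:57:12.

00:30:57:12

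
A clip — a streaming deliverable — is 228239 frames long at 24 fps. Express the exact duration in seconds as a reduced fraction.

Running time = 228239 ÷ (24) = 228239 × 1/24 = 228239/24 s.

228239/24 seconds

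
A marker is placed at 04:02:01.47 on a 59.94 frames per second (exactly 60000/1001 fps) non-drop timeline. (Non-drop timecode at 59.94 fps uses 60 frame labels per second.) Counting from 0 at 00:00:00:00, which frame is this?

871307

Total seconds to the label: (4 × 3600 + 2 × 60 + 1) = 14521.
Frame index = 14521 × 60 + 47 = 871307.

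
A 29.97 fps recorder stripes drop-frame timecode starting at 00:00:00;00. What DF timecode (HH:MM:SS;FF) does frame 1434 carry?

Ten DF minutes hold 17982 frames, so frame 1434 lies in block 0 (frames 0–17981) with 1434 frames into that block.
The block's first minute is 1800 frames and the rest 1798 each; 1434 frames reaches minute 0, so 0 × 18 + 0 × 2 = 0 labels have been skipped so far.
Adding those back, label number 1434 + 0 = 1434 at 30 labels/s is 47 s + 24 f = 0 h 0 min 47 s frame 24, i.e. 00:00:47;24.

00:00:47;24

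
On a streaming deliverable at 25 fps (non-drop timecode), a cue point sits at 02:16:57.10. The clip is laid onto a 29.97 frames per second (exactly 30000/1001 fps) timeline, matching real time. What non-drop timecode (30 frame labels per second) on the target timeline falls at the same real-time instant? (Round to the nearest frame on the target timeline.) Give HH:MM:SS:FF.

02:16:49:06

Source frame index: (2×3600 + 16×60 + 57) × 25 + 10 = 205435.
Real time: 205435 / (25) = 41087/5 s.
Target frame: (41087/5) × (30000/1001) = 246522000/1001 ≈ 246275.724 → 246276.
At 30 labels/s: frame 246276 → 02:16:49:06.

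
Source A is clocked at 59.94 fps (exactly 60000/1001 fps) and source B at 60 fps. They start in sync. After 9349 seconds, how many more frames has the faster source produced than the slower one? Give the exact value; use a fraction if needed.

A emits 60000/1001 × 9349 = 560940000/1001 frames; B emits 60 × 9349 = 560940.
Difference = 560940/1001 frames (≈ 560.3796); B is ahead of A.

560940/1001 frames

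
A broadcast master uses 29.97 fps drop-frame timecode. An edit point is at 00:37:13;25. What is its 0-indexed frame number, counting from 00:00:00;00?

66947

As if non-drop at 30 labels/s: (0 × 3600 + 37 × 60 + 13) × 30 + 25 = 67015.
Minute boundaries passed: 37; those not divisible by 10: 37 − 3 = 34; dropped labels = 2 × 34 = 68.
Actual frame index = 67015 − 68 = 66947.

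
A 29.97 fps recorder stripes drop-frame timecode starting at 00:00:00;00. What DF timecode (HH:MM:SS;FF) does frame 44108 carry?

Ten DF minutes hold 17982 frames, so frame 44108 lies in block 2 (frames 35964–53945) with 8144 frames into that block.
The block's first minute is 1800 frames and the rest 1798 each; 8144 frames reaches minute 4, so 2 × 18 + 4 × 2 = 44 labels have been skipped so far.
Adding those back, label number 44108 + 44 = 44152 at 30 labels/s is 1471 s + 22 f = 0 h 24 min 31 s frame 22, i.e. 00:24:31;22.

00:24:31;22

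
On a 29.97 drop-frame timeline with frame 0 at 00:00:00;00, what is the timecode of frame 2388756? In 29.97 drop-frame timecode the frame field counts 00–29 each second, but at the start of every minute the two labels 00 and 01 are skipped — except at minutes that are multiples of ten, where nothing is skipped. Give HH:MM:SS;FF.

Each 10-minute DF block holds 10 × 60 × 30 − 9 × 2 = 17982 frames. 2388756 ÷ 17982 → 132 full blocks, remainder 15132.
Within the partial block the first minute is 1800 frames and each further minute 1798, so 8 further minute boundaries passed. Total skipped labels = 18 × 132 + 2 × 8 = 2392.
Non-drop label index = 2388756 + 2392 = 2391148; at 30 labels/s that is 22:08:24:28, i.e. DF 22:08:24;28.

22:08:24;28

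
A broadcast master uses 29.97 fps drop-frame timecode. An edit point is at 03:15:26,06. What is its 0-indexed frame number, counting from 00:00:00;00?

351434

As if non-drop at 30 labels/s: (3 × 3600 + 15 × 60 + 26) × 30 + 6 = 351786.
Minute boundaries passed: 195; those not divisible by 10: 195 − 19 = 176; dropped labels = 2 × 176 = 352.
Actual frame index = 351786 − 352 = 351434.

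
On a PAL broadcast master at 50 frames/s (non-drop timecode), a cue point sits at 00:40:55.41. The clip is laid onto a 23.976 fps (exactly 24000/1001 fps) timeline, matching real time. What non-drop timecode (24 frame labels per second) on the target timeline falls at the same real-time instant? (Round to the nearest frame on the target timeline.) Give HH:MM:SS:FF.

Source frame index: (0×3600 + 40×60 + 55) × 50 + 41 = 122791.
Real time: 122791 / (50) = 122791/50 s.
Target frame: (122791/50) × (24000/1001) = 58939680/1001 ≈ 58880.799 → 58881.
At 24 labels/s: frame 58881 → 00:40:53:09.

00:40:53:09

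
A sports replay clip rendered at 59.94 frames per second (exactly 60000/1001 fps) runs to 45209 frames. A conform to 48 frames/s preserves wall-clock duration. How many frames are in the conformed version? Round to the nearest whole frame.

Frames at target rate = 45209 × (48) / (60000/1001) = 45254209/1250 ≈ 36203.367.
Nearest whole frame: 36203.

36203 frames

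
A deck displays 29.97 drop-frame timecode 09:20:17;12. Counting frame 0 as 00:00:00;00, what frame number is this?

As if non-drop at 30 labels/s: (9 × 3600 + 20 × 60 + 17) × 30 + 12 = 1008522.
Minute boundaries passed: 560; those not divisible by 10: 560 − 56 = 504; dropped labels = 2 × 504 = 1008.
Actual frame index = 1008522 − 1008 = 1007514.

1007514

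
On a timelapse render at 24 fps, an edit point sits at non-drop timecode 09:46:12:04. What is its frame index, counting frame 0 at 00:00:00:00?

frame 844132

Total seconds to the label: (9 × 3600 + 46 × 60 + 12) = 35172.
Frame index = 35172 × 24 + 4 = 844132.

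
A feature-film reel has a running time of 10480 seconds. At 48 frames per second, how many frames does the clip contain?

Frames = 10480 × 48 = 503040.

503040 frames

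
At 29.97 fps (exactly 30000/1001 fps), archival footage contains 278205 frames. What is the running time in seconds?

9282.7735 seconds

Running time = 278205 / (30000/1001) = 9282.7735 s.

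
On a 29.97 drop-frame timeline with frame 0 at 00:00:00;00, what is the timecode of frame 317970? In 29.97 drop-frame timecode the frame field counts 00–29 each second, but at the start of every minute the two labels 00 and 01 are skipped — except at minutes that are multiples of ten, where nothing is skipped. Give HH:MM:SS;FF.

Ten DF minutes hold 17982 frames, so frame 317970 lies in block 17 (frames 305694–323675) with 12276 frames into that block.
The block's first minute is 1800 frames and the rest 1798 each; 12276 frames reaches minute 6, so 17 × 18 + 6 × 2 = 318 labels have been skipped so far.
Adding those back, label number 317970 + 318 = 318288 at 30 labels/s is 10609 s + 18 f = 2 h 56 min 49 s frame 18, i.e. 02:56:49;18.

02:56:49;18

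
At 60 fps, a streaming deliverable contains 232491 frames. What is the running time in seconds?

Running time = 232491 / (60) = 3874.85 s.

3874.85 seconds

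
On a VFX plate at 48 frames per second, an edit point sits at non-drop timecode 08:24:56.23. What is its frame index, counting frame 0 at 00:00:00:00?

Total seconds to the label: (8 × 3600 + 24 × 60 + 56) = 30296.
Frame index = 30296 × 48 + 23 = 1454231.

frame 1454231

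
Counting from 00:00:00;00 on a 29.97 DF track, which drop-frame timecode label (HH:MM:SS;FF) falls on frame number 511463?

Each 10-minute DF block holds 10 × 60 × 30 − 9 × 2 = 17982 frames. 511463 ÷ 17982 → 28 full blocks, remainder 7967.
Within the partial block the first minute is 1800 frames and each further minute 1798, so 4 further minute boundaries passed. Total skipped labels = 18 × 28 + 2 × 4 = 512.
Non-drop label index = 511463 + 512 = 511975; at 30 labels/s that is 04:44:25:25, i.e. DF 04:44:25;25.

04:44:25;25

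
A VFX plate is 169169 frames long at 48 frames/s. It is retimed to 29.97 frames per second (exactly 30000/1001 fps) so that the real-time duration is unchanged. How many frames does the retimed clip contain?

105625 frames

Target frames = source frames × (target rate / source rate) = 169169 × (30000/1001)/(48) = 169169 × 625/1001 = 105625.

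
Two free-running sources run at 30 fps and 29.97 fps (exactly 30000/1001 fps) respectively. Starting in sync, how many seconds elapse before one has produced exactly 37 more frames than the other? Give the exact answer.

37037/30 seconds

The gap grows by |30000/1001 − 30| = 30/1001 frames per second.
Time for a 37-frame gap: 37 ÷ (30/1001) = 37037/30 s.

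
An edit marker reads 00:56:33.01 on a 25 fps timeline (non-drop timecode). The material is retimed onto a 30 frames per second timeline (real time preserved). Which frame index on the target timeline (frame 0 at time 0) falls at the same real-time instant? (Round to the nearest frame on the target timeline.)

Source frame index: (0×3600 + 56×60 + 33) × 25 + 1 = 84826.
Real time: 84826 / (25) = 84826/25 s.
Target frame: (84826/25) × (30) = 508956/5 ≈ 101791.200 → 101791.

frame 101791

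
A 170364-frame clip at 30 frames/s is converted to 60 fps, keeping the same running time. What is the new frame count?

340728 frames

Target frames = source frames × (target rate / source rate) = 170364 × (60)/(30) = 170364 × 2 = 340728.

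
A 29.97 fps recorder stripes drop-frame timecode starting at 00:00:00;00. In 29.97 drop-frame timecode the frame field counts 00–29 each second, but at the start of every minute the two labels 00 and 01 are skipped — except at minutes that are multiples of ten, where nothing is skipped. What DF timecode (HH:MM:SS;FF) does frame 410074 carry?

Each 10-minute DF block holds 10 × 60 × 30 − 9 × 2 = 17982 frames. 410074 ÷ 17982 → 22 full blocks, remainder 14470.
Within the partial block the first minute is 1800 frames and each further minute 1798, so 8 further minute boundaries passed. Total skipped labels = 18 × 22 + 2 × 8 = 412.
Non-drop label index = 410074 + 412 = 410486; at 30 labels/s that is 03:48:02:26, i.e. DF 03:48:02;26.

03:48:02;26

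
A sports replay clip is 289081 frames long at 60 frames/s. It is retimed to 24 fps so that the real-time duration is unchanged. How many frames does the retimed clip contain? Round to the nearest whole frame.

Frames at target rate = 289081 × (24) / (60) = 578162/5 ≈ 115632.400.
Nearest whole frame: 115632.

115632 frames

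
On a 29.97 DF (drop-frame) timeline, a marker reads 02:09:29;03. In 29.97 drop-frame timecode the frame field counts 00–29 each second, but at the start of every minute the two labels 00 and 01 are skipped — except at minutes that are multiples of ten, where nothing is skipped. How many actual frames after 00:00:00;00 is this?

Complete 10-minute blocks: 12, each 17982 frames → 215784.
Remaining 9 whole minutes in the current block: 1800 + 8 × 1798 = 16184 frames.
Within the current minute: 29 × 30 + 3 − 2 = 871 (labels ;00/;01 skipped at this minute). Total = 215784 + 16184 + 871 = 232839.

232839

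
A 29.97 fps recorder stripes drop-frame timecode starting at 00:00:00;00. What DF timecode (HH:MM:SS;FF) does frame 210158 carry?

01:56:52;08

Ten DF minutes hold 17982 frames, so frame 210158 lies in block 11 (frames 197802–215783) with 12356 frames into that block.
The block's first minute is 1800 frames and the rest 1798 each; 12356 frames reaches minute 6, so 11 × 18 + 6 × 2 = 210 labels have been skipped so far.
Adding those back, label number 210158 + 210 = 210368 at 30 labels/s is 7012 s + 8 f = 1 h 56 min 52 s frame 8, i.e. 01:56:52;08.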